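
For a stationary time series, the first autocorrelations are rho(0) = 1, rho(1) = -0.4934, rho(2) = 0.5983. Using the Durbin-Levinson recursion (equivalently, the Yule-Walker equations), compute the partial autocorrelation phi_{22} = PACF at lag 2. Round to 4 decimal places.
\phi_{22} = 0.4690

The PACF at lag k is phi_{kk}, the last component of the solution
to the Yule-Walker system G_k phi = r_k where
  (G_k)_{ij} = rho(|i - j|), (r_k)_i = rho(i), i,j = 1..k.
Equivalently, Durbin-Levinson gives phi_{kk} iteratively:
  phi_{11} = rho(1)
  phi_{kk} = [rho(k) - sum_{j=1..k-1} phi_{k-1,j} rho(k-j)]
            / [1 - sum_{j=1..k-1} phi_{k-1,j} rho(j)],
  phi_{k,j} = phi_{k-1,j} - phi_{kk} phi_{k-1,k-j},  j = 1..k-1.
Step k = 1:
  phi_11 = rho(1) = -0.4934.
Step k = 2:
  phi_22 = [rho(2) - phi_11 rho(1)] / [1 - phi_11 rho(1)] = [0.5983 - (-0.4934)(-0.4934)] / [1 - (-0.4934)(-0.4934)]
         = 0.35485644 / 0.75655644 = 0.469.
Therefore phi_{22} = 0.4690.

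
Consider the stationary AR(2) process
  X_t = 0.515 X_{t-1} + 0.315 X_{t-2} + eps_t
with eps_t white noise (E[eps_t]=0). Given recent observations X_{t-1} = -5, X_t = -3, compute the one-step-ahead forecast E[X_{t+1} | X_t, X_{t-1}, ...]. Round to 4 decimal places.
E[X_{t+1} \mid \mathcal F_t] = -3.1200

For an AR(p) model X_t = c + sum_i phi_i X_{t-i} + eps_t, the
one-step-ahead conditional mean is
  E[X_{t+1} | X_t, ...] = c + sum_i phi_i X_{t+1-i}.
Substitute known values:
  E[X_{t+1} | ...] = (0.515) * (-3) + (0.315) * (-5)
                   = -3.1200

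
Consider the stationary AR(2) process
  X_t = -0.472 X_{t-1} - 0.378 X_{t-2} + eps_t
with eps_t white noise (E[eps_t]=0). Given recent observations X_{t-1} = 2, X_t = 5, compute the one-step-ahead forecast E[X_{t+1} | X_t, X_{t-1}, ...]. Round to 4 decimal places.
E[X_{t+1} \mid \mathcal F_t] = -3.1160

For an AR(p) model X_t = c + sum_i phi_i X_{t-i} + eps_t, the
one-step-ahead conditional mean is
  E[X_{t+1} | X_t, ...] = c + sum_i phi_i X_{t+1-i}.
Substitute known values:
  E[X_{t+1} | ...] = (-0.472) * (5) + (-0.378) * (2)
                   = -3.1160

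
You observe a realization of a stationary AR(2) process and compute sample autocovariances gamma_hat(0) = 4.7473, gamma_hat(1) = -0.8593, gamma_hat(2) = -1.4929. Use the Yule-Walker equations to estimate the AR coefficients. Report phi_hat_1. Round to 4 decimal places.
\hat\phi_{1} = -0.2460

The Yule-Walker equations for an AR(p) process read, in matrix form,
  Gamma_p phi = r_p,   with   (Gamma_p)_{ij} = gamma(|i - j|),
                       (r_p)_i = gamma(i),   i,j = 1..p.
Substitute the sample gammas (Toeplitz matrix and right-hand side of size 2):
  Gamma_p = [[4.7473, -0.8593], [-0.8593, 4.7473]]
  r_p     = [-0.8593, -1.4929]
Written out:
  4.7473 phi_1 - 0.8593 phi_2 = -0.8593
  -0.8593 phi_1 + 4.7473 phi_2 = -1.4929
Solve by Cramer's rule:
  det = gamma(0)^2 - gamma(1)^2 = (4.7473)^2 - (-0.8593)^2 = 22.53685729 - 0.73839649 = 21.7984608
  phi_hat_1 = [gamma(1) gamma(0) - gamma(1) gamma(2)] / det = [(-0.8593)(4.7473) - (-0.8593)(-1.4929)] / 21.7984608 = -5.36220386 / 21.7984608 = -0.246
  phi_hat_2 = [gamma(0) gamma(2) - gamma(1)^2] / det = [(4.7473)(-1.4929) - (-0.8593)^2] / 21.7984608 = -7.82564066 / 21.7984608 = -0.359
So phi_hat = [-0.2460, -0.3590].
Therefore phi_hat_1 = -0.2460.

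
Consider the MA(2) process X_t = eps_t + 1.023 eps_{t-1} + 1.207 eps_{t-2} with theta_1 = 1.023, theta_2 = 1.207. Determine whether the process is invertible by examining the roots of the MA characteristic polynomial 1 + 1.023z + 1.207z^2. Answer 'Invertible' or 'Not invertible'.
\text{Not invertible}

The MA(q) characteristic polynomial is P(z) = 1 + 1.023z + 1.207z^2.
Invertibility requires all roots to lie outside the unit circle, i.e. |z| > 1 for every root.
Set 1 + (1.023) z + (1.207) z^2 = 0, i.e. a z^2 + b z + c = 0 with a = 1.207, b = 1.023, c = 1.
Discriminant D = b^2 - 4ac = (1.023)^2 - 4*(1.207)*1 = 1.046529 - (4.828) = -3.781471.
D < 0, so the roots are the complex-conjugate pair z = (-b +/- i sqrt(-D)) / (2a) = -0.4238 +/- 0.8056i.
For a conjugate pair |z|^2 = z * conj(z) = (product of roots) = c/a = 1/(1.207) = 0.8285, so |z| = sqrt(0.8285) = 0.9102 for both roots.
Moduli of all roots: 0.9102, 0.9102.
All moduli strictly greater than 1? No.
Verdict: Not invertible.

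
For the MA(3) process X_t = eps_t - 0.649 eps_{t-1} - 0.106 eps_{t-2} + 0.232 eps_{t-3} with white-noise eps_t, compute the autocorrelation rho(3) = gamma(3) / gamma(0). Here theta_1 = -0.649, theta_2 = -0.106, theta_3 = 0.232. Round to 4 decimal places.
\rho(3) = 0.1561

For an MA(q) process with theta_0 = 1, the autocovariance is
  gamma(k) = sigma^2 * sum_{i=0..q-k} theta_i * theta_{i+k},
and rho(k) = gamma(k) / gamma(0). Sigma^2 cancels.
  numerator   = (1)*(0.232) = 0.232.
  denominator = (1)^2 + (-0.649)^2 + (-0.106)^2 + (0.232)^2 = 1.486261.
  rho(3) = 0.232 / 1.486261 = 0.1561.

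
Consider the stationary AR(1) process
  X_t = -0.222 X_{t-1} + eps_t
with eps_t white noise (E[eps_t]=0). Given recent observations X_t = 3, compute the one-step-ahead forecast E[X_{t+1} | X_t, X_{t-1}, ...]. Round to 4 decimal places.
E[X_{t+1} \mid \mathcal F_t] = -0.6660

For an AR(p) model X_t = c + sum_i phi_i X_{t-i} + eps_t, the
one-step-ahead conditional mean is
  E[X_{t+1} | X_t, ...] = c + sum_i phi_i X_{t+1-i}.
Substitute known values:
  E[X_{t+1} | ...] = (-0.222) * (3)
                   = -0.6660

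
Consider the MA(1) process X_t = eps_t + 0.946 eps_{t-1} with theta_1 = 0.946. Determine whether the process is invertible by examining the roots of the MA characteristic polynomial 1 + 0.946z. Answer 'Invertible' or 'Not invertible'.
\text{Invertible}

The MA(q) characteristic polynomial is P(z) = 1 + 0.946z.
Invertibility requires all roots to lie outside the unit circle, i.e. |z| > 1 for every root.
This is linear in z: 1 + (0.946) z = 0  =>  z = -1/(0.946) = -1.057082,  |z| = 1.057082.
Moduli of all roots: 1.0571.
All moduli strictly greater than 1? Yes.
Verdict: Invertible.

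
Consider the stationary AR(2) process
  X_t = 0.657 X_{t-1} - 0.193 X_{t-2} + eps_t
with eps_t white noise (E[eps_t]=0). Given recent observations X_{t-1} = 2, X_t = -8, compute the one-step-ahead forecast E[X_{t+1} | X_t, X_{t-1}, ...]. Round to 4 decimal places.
E[X_{t+1} \mid \mathcal F_t] = -5.6420

For an AR(p) model X_t = c + sum_i phi_i X_{t-i} + eps_t, the
one-step-ahead conditional mean is
  E[X_{t+1} | X_t, ...] = c + sum_i phi_i X_{t+1-i}.
Substitute known values:
  E[X_{t+1} | ...] = (0.657) * (-8) + (-0.193) * (2)
                   = -5.6420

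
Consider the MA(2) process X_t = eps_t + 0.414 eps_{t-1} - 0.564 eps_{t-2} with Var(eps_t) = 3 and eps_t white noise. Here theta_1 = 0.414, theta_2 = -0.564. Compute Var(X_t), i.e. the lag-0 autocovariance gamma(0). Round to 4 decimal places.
\gamma(0) = 4.4685

For an MA(q) process X_t = eps_t + sum_i theta_i eps_{t-i} with
Var(eps_t) = sigma^2, the variance is
  gamma(0) = sigma^2 * (1 + sum_i theta_i^2).
  sum_i theta_i^2 = (0.414)^2 + (-0.564)^2 = 0.171396 + 0.318096 = 0.489492.
  gamma(0) = 3 * (1 + 0.489492) = 3 * 1.489492 = 4.468476, which rounds to 4.4685.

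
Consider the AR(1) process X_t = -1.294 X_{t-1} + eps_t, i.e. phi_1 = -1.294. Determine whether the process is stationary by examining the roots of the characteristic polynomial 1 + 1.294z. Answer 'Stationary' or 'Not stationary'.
\text{Not stationary}

The AR(p) characteristic polynomial is P(z) = 1 + 1.294z.
Stationarity requires all roots to lie outside the unit circle, i.e. |z| > 1 for every root.
This is linear in z: 1 + (1.294) z = 0  =>  z = -1/(1.294) = -0.772798,  |z| = 0.772798.
Moduli of all roots: 0.7728.
All moduli strictly greater than 1? No.
Verdict: Not stationary.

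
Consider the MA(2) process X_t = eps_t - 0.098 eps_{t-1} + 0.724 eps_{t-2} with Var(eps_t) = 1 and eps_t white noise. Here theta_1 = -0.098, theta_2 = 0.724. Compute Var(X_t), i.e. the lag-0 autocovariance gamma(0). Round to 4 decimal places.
\gamma(0) = 1.5338

For an MA(q) process X_t = eps_t + sum_i theta_i eps_{t-i} with
Var(eps_t) = sigma^2, the variance is
  gamma(0) = sigma^2 * (1 + sum_i theta_i^2).
  sum_i theta_i^2 = (-0.098)^2 + (0.724)^2 = 0.009604 + 0.524176 = 0.53378.
  gamma(0) = 1 * (1 + 0.53378) = 1 * 1.53378 = 1.53378, which rounds to 1.5338.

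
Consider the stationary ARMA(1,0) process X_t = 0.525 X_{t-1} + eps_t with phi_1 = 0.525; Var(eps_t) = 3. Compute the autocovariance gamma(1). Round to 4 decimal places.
\gamma(1) = 2.1743

Multiply the model equation by X_{t-k} and take expectations. With theta_0 = psi_0 = 1 and psi_j the MA(infinity) weights, this gives
  gamma(k) - sum_i phi_i gamma(k-i) = c_k,
  c_k = sigma^2 * sum_{j=k..q} theta_j psi_{j-k}   (c_k = 0 for k > q),
using gamma(-m) = gamma(m).
Pure AR (q = 0): c_0 = sigma^2 = 3, c_k = 0 for k >= 1.
Equations for k = 0 and k = 1 (AR order 1):
  gamma(0) = phi_1 gamma(1) + c_0
  gamma(1) = phi_1 gamma(0) + c_1
Substituting the second into the first: gamma(0) (1 - phi_1^2) = c_0 + phi_1 c_1, so
  gamma(0) = c_0 / (1 - phi_1^2) = 3 / (1 - (0.525)^2) = 3 / 0.724375 = 4.141501.
  gamma(1) = phi_1 gamma(0) = (0.525)(4.141501) = 2.174288.
Therefore gamma(1) = 2.1743 (to 4 decimal places).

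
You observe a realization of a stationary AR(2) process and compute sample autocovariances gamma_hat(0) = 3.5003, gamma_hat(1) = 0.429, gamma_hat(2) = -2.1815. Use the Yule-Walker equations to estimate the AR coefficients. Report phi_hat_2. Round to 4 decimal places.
\hat\phi_{2} = -0.6480

The Yule-Walker equations for an AR(p) process read, in matrix form,
  Gamma_p phi = r_p,   with   (Gamma_p)_{ij} = gamma(|i - j|),
                       (r_p)_i = gamma(i),   i,j = 1..p.
Substitute the sample gammas (Toeplitz matrix and right-hand side of size 2):
  Gamma_p = [[3.5003, 0.429], [0.429, 3.5003]]
  r_p     = [0.429, -2.1815]
Written out:
  3.5003 phi_1 + 0.429 phi_2 = 0.429
  0.429 phi_1 + 3.5003 phi_2 = -2.1815
Solve by Cramer's rule:
  det = gamma(0)^2 - gamma(1)^2 = (3.5003)^2 - (0.429)^2 = 12.25210009 - 0.184041 = 12.06805909
  phi_hat_1 = [gamma(1) gamma(0) - gamma(1) gamma(2)] / det = [(0.429)(3.5003) - (0.429)(-2.1815)] / 12.06805909 = 2.4374922 / 12.06805909 = 0.202
  phi_hat_2 = [gamma(0) gamma(2) - gamma(1)^2] / det = [(3.5003)(-2.1815) - (0.429)^2] / 12.06805909 = -7.81994545 / 12.06805909 = -0.648
So phi_hat = [0.2020, -0.6480].
Therefore phi_hat_2 = -0.6480.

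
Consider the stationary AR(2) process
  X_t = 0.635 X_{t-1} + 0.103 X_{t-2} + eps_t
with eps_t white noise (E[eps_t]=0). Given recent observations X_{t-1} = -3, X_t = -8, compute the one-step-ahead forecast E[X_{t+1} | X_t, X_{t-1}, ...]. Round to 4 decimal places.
E[X_{t+1} \mid \mathcal F_t] = -5.3890

For an AR(p) model X_t = c + sum_i phi_i X_{t-i} + eps_t, the
one-step-ahead conditional mean is
  E[X_{t+1} | X_t, ...] = c + sum_i phi_i X_{t+1-i}.
Substitute known values:
  E[X_{t+1} | ...] = (0.635) * (-8) + (0.103) * (-3)
                   = -5.3890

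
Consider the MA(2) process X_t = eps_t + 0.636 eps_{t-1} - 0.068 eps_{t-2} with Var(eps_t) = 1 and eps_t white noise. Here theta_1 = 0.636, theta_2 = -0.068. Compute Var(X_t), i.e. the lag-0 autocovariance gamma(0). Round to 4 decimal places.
\gamma(0) = 1.4091

For an MA(q) process X_t = eps_t + sum_i theta_i eps_{t-i} with
Var(eps_t) = sigma^2, the variance is
  gamma(0) = sigma^2 * (1 + sum_i theta_i^2).
  sum_i theta_i^2 = (0.636)^2 + (-0.068)^2 = 0.404496 + 0.004624 = 0.40912.
  gamma(0) = 1 * (1 + 0.40912) = 1 * 1.40912 = 1.40912, which rounds to 1.4091.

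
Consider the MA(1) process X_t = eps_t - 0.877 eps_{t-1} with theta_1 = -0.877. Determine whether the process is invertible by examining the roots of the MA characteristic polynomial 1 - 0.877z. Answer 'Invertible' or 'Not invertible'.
\text{Invertible}

The MA(q) characteristic polynomial is P(z) = 1 - 0.877z.
Invertibility requires all roots to lie outside the unit circle, i.e. |z| > 1 for every root.
This is linear in z: 1 + (-0.877) z = 0  =>  z = -1/(-0.877) = 1.140251,  |z| = 1.140251.
Moduli of all roots: 1.1403.
All moduli strictly greater than 1? Yes.
Verdict: Invertible.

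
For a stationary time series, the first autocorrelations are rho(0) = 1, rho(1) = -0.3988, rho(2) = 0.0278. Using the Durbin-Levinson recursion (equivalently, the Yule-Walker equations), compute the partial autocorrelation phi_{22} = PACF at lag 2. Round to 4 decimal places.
\phi_{22} = -0.1561

The PACF at lag k is phi_{kk}, the last component of the solution
to the Yule-Walker system G_k phi = r_k where
  (G_k)_{ij} = rho(|i - j|), (r_k)_i = rho(i), i,j = 1..k.
Equivalently, Durbin-Levinson gives phi_{kk} iteratively:
  phi_{11} = rho(1)
  phi_{kk} = [rho(k) - sum_{j=1..k-1} phi_{k-1,j} rho(k-j)]
            / [1 - sum_{j=1..k-1} phi_{k-1,j} rho(j)],
  phi_{k,j} = phi_{k-1,j} - phi_{kk} phi_{k-1,k-j},  j = 1..k-1.
Step k = 1:
  phi_11 = rho(1) = -0.3988.
Step k = 2:
  phi_22 = [rho(2) - phi_11 rho(1)] / [1 - phi_11 rho(1)] = [0.0278 - (-0.3988)(-0.3988)] / [1 - (-0.3988)(-0.3988)]
         = -0.13124144 / 0.84095856 = -0.1561.
Therefore phi_{22} = -0.1561.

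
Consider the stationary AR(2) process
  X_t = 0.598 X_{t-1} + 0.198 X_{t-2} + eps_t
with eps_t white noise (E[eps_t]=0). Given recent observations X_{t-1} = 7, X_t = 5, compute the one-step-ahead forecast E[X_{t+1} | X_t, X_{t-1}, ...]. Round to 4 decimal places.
E[X_{t+1} \mid \mathcal F_t] = 4.3760

For an AR(p) model X_t = c + sum_i phi_i X_{t-i} + eps_t, the
one-step-ahead conditional mean is
  E[X_{t+1} | X_t, ...] = c + sum_i phi_i X_{t+1-i}.
Substitute known values:
  E[X_{t+1} | ...] = (0.598) * (5) + (0.198) * (7)
                   = 4.3760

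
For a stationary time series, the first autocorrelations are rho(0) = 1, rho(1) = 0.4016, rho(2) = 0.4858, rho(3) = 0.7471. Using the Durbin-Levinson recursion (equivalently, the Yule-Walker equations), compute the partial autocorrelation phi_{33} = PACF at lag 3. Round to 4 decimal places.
\phi_{33} = 0.6620

The PACF at lag k is phi_{kk}, the last component of the solution
to the Yule-Walker system G_k phi = r_k where
  (G_k)_{ij} = rho(|i - j|), (r_k)_i = rho(i), i,j = 1..k.
Equivalently, Durbin-Levinson gives phi_{kk} iteratively:
  phi_{11} = rho(1)
  phi_{kk} = [rho(k) - sum_{j=1..k-1} phi_{k-1,j} rho(k-j)]
            / [1 - sum_{j=1..k-1} phi_{k-1,j} rho(j)],
  phi_{k,j} = phi_{k-1,j} - phi_{kk} phi_{k-1,k-j},  j = 1..k-1.
Step k = 1:
  phi_11 = rho(1) = 0.4016.
Step k = 2:
  phi_22 = [rho(2) - phi_11 rho(1)] / [1 - phi_11 rho(1)] = [0.4858 - (0.4016)(0.4016)] / [1 - (0.4016)(0.4016)]
         = 0.32451744 / 0.83871744 = 0.386921.
  Update: phi_21 = phi_11 - phi_22 phi_11 = 0.4016 - (0.386921)(0.4016) = 0.246213.
Step k = 3:
  phi_33 = [rho(3) - phi_21 rho(2) - phi_22 rho(1)] / [1 - phi_21 rho(1) - phi_22 rho(2)]
    numerator   = 0.7471 - (0.246213)(0.4858) - (0.386921)(0.4016) = 0.47210247
    denominator = 1 - (0.246213)(0.4016) - (0.386921)(0.4858) = 0.71315481
  phi_33 = 0.47210247 / 0.71315481 = 0.662.
Therefore phi_{33} = 0.6620.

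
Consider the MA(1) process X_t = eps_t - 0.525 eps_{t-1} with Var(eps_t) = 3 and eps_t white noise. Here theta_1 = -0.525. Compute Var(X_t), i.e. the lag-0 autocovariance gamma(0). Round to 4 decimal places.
\gamma(0) = 3.8269

For an MA(q) process X_t = eps_t + sum_i theta_i eps_{t-i} with
Var(eps_t) = sigma^2, the variance is
  gamma(0) = sigma^2 * (1 + sum_i theta_i^2).
  sum_i theta_i^2 = (-0.525)^2 = 0.275625.
  gamma(0) = 3 * (1 + 0.275625) = 3 * 1.275625 = 3.826875, which rounds to 3.8269.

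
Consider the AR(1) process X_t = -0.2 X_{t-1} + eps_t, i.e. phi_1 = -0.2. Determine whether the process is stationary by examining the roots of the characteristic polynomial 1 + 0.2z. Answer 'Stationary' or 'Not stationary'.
\text{Stationary}

The AR(p) characteristic polynomial is P(z) = 1 + 0.2z.
Stationarity requires all roots to lie outside the unit circle, i.e. |z| > 1 for every root.
This is linear in z: 1 + (0.2) z = 0  =>  z = -1/(0.2) = -5,  |z| = 5.
Moduli of all roots: 5.0000.
All moduli strictly greater than 1? Yes.
Verdict: Stationary.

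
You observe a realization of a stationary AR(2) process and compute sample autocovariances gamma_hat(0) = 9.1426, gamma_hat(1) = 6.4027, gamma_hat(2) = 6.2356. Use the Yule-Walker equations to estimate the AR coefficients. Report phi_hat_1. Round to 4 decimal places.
\hat\phi_{1} = 0.4370

The Yule-Walker equations for an AR(p) process read, in matrix form,
  Gamma_p phi = r_p,   with   (Gamma_p)_{ij} = gamma(|i - j|),
                       (r_p)_i = gamma(i),   i,j = 1..p.
Substitute the sample gammas (Toeplitz matrix and right-hand side of size 2):
  Gamma_p = [[9.1426, 6.4027], [6.4027, 9.1426]]
  r_p     = [6.4027, 6.2356]
Written out:
  9.1426 phi_1 + 6.4027 phi_2 = 6.4027
  6.4027 phi_1 + 9.1426 phi_2 = 6.2356
Solve by Cramer's rule:
  det = gamma(0)^2 - gamma(1)^2 = (9.1426)^2 - (6.4027)^2 = 83.58713476 - 40.99456729 = 42.59256747
  phi_hat_1 = [gamma(1) gamma(0) - gamma(1) gamma(2)] / det = [(6.4027)(9.1426) - (6.4027)(6.2356)] / 42.59256747 = 18.6126489 / 42.59256747 = 0.437
  phi_hat_2 = [gamma(0) gamma(2) - gamma(1)^2] / det = [(9.1426)(6.2356) - (6.4027)^2] / 42.59256747 = 16.01502927 / 42.59256747 = 0.376
So phi_hat = [0.4370, 0.3760].
Therefore phi_hat_1 = 0.4370.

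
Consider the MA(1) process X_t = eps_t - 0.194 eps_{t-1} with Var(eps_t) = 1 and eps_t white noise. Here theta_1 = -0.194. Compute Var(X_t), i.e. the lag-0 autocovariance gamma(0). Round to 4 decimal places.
\gamma(0) = 1.0376

For an MA(q) process X_t = eps_t + sum_i theta_i eps_{t-i} with
Var(eps_t) = sigma^2, the variance is
  gamma(0) = sigma^2 * (1 + sum_i theta_i^2).
  sum_i theta_i^2 = (-0.194)^2 = 0.037636.
  gamma(0) = 1 * (1 + 0.037636) = 1 * 1.037636 = 1.037636, which rounds to 1.0376.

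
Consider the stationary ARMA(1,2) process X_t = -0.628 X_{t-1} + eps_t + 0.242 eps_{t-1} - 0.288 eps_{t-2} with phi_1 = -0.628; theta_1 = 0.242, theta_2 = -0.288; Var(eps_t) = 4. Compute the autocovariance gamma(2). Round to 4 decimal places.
\gamma(2) = -0.2212

Multiply the model equation by X_{t-k} and take expectations. With theta_0 = psi_0 = 1 and psi_j the MA(infinity) weights, this gives
  gamma(k) - sum_i phi_i gamma(k-i) = c_k,
  c_k = sigma^2 * sum_{j=k..q} theta_j psi_{j-k}   (c_k = 0 for k > q),
using gamma(-m) = gamma(m).
psi-weights needed (psi_j = theta_j + sum_i phi_i psi_{j-i}):
  psi_1 = theta_1 + phi_1 = 0.242 + (-0.628) = -0.386
  psi_2 = theta_2 + phi_1 psi_1 = -0.288 + (-0.628)(-0.386) = -0.045592
Right-hand sides:
  c_0 = sigma^2 (1 + theta_1 psi_1 + theta_2 psi_2) = 4 * (1 + (0.242)(-0.386) + (-0.288)(-0.045592)) = 4 * 0.919718 = 3.678874
  c_1 = sigma^2 (theta_1 + theta_2 psi_1) = 4 * (0.242 + (-0.288)(-0.386)) = 1.412672
  c_2 = sigma^2 theta_2 = 4 * (-0.288) = -1.152
Equations for k = 0 and k = 1 (AR order 1):
  gamma(0) = phi_1 gamma(1) + c_0
  gamma(1) = phi_1 gamma(0) + c_1
Substituting the second into the first: gamma(0) (1 - phi_1^2) = c_0 + phi_1 c_1, so
  gamma(0) = (c_0 + phi_1 c_1) / (1 - phi_1^2) = (3.678874 + (-0.628)(1.412672)) / (1 - (-0.628)^2) = 2.791716 / 0.605616 = 4.609713.
  gamma(1) = phi_1 gamma(0) + c_1 = (-0.628)(4.609713) + (1.412672) = -1.482228.
For k = 2: gamma(2) = phi_1 gamma(1) + c_2
  = (-0.628)(-1.482228) + (-1.152) = -0.221161.
Therefore gamma(2) = -0.2212 (to 4 decimal places).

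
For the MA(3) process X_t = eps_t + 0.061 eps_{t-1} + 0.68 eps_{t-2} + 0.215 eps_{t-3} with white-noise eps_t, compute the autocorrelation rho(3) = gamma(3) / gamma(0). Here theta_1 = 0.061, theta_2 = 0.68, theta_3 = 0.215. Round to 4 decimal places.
\rho(3) = 0.1422

For an MA(q) process with theta_0 = 1, the autocovariance is
  gamma(k) = sigma^2 * sum_{i=0..q-k} theta_i * theta_{i+k},
and rho(k) = gamma(k) / gamma(0). Sigma^2 cancels.
  numerator   = (1)*(0.215) = 0.215.
  denominator = (1)^2 + (0.061)^2 + (0.68)^2 + (0.215)^2 = 1.512346.
  rho(3) = 0.215 / 1.512346 = 0.1422.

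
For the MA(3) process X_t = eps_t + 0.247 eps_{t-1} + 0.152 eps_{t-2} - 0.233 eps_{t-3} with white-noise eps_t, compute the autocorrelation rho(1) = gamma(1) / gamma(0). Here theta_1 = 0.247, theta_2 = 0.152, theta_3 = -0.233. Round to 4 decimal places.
\rho(1) = 0.2188

For an MA(q) process with theta_0 = 1, the autocovariance is
  gamma(k) = sigma^2 * sum_{i=0..q-k} theta_i * theta_{i+k},
and rho(k) = gamma(k) / gamma(0). Sigma^2 cancels.
  numerator   = (1)*(0.247) + (0.247)*(0.152) + (0.152)*(-0.233) = 0.249128.
  denominator = (1)^2 + (0.247)^2 + (0.152)^2 + (-0.233)^2 = 1.138402.
  rho(1) = 0.249128 / 1.138402 = 0.2188.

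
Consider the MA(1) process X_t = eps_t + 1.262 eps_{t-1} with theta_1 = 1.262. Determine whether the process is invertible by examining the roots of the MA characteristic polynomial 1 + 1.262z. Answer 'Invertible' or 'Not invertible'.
\text{Not invertible}

The MA(q) characteristic polynomial is P(z) = 1 + 1.262z.
Invertibility requires all roots to lie outside the unit circle, i.e. |z| > 1 for every root.
This is linear in z: 1 + (1.262) z = 0  =>  z = -1/(1.262) = -0.792393,  |z| = 0.792393.
Moduli of all roots: 0.7924.
All moduli strictly greater than 1? No.
Verdict: Not invertible.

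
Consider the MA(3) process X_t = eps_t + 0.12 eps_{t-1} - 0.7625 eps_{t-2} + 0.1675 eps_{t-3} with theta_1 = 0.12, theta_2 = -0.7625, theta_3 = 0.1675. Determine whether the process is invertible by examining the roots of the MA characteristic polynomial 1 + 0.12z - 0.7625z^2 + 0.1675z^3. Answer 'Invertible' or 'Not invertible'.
\text{Not invertible}

The MA(q) characteristic polynomial is P(z) = 1 + 0.12z - 0.7625z^2 + 0.1675z^3.
Invertibility requires all roots to lie outside the unit circle, i.e. |z| > 1 for every root.
Degree 3: look for a simple real root z0 first, then factor out (1 - z/z0) and solve the remaining quadratic.
Testing z0 = 4: P(4) = 1 + (0.12)(4) + (-0.7625)(4)^2 + (0.1675)(4)^3
  = 1 + (0.48) + (-12.2) + (10.72) = 0.  So z_0 = 4 is a root, |z_0| = 4.
Divide out the factor (1 - 0.25 z) = (1 - z/z0) (since 1/z0 = 0.25):
  P(z) = (1 - 0.25 z)(1 + (0.37) z + (-0.67) z^2)
  [check: z-coef 0.37 - (0.25) = 0.12; z^2-coef -0.67 - (0.25)(0.37) = -0.7625; z^3-coef -(0.25)(-0.67) = 0.1675.]
Remaining roots from the quadratic factor 1 + (0.37) z + (-0.67) z^2:
  Set 1 + (0.37) z + (-0.67) z^2 = 0, i.e. a z^2 + b z + c = 0 with a = -0.67, b = 0.37, c = 1.
  Discriminant D = b^2 - 4ac = (0.37)^2 - 4*(-0.67)*1 = 0.1369 - (-2.68) = 2.8169.
  D >= 0, so the roots are real: z = (-b +/- sqrt(D)) / (2a) = (-0.37 +/- 1.678362) / (-1.34).
    z_1 = (-0.37 + 1.678362) / (-1.34) = -0.9764,   |z_1| = 0.9764.
    z_2 = (-0.37 - 1.678362) / (-1.34) = 1.5286,   |z_2| = 1.5286.
Moduli of all roots: 4.0000, 0.9764, 1.5286.
All moduli strictly greater than 1? No.
Verdict: Not invertible.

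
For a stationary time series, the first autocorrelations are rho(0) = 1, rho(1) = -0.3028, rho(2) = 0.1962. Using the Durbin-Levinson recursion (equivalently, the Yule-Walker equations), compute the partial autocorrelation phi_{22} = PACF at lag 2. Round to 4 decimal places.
\phi_{22} = 0.1151

The PACF at lag k is phi_{kk}, the last component of the solution
to the Yule-Walker system G_k phi = r_k where
  (G_k)_{ij} = rho(|i - j|), (r_k)_i = rho(i), i,j = 1..k.
Equivalently, Durbin-Levinson gives phi_{kk} iteratively:
  phi_{11} = rho(1)
  phi_{kk} = [rho(k) - sum_{j=1..k-1} phi_{k-1,j} rho(k-j)]
            / [1 - sum_{j=1..k-1} phi_{k-1,j} rho(j)],
  phi_{k,j} = phi_{k-1,j} - phi_{kk} phi_{k-1,k-j},  j = 1..k-1.
Step k = 1:
  phi_11 = rho(1) = -0.3028.
Step k = 2:
  phi_22 = [rho(2) - phi_11 rho(1)] / [1 - phi_11 rho(1)] = [0.1962 - (-0.3028)(-0.3028)] / [1 - (-0.3028)(-0.3028)]
         = 0.10451216 / 0.90831216 = 0.1151.
Therefore phi_{22} = 0.1151.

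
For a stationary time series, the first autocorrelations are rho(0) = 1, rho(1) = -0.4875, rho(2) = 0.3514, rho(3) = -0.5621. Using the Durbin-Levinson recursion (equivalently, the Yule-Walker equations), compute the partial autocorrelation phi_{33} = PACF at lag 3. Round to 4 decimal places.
\phi_{33} = -0.4610

The PACF at lag k is phi_{kk}, the last component of the solution
to the Yule-Walker system G_k phi = r_k where
  (G_k)_{ij} = rho(|i - j|), (r_k)_i = rho(i), i,j = 1..k.
Equivalently, Durbin-Levinson gives phi_{kk} iteratively:
  phi_{11} = rho(1)
  phi_{kk} = [rho(k) - sum_{j=1..k-1} phi_{k-1,j} rho(k-j)]
            / [1 - sum_{j=1..k-1} phi_{k-1,j} rho(j)],
  phi_{k,j} = phi_{k-1,j} - phi_{kk} phi_{k-1,k-j},  j = 1..k-1.
Step k = 1:
  phi_11 = rho(1) = -0.4875.
Step k = 2:
  phi_22 = [rho(2) - phi_11 rho(1)] / [1 - phi_11 rho(1)] = [0.3514 - (-0.4875)(-0.4875)] / [1 - (-0.4875)(-0.4875)]
         = 0.11374375 / 0.76234375 = 0.149203.
  Update: phi_21 = phi_11 - phi_22 phi_11 = -0.4875 - (0.149203)(-0.4875) = -0.414764.
Step k = 3:
  phi_33 = [rho(3) - phi_21 rho(2) - phi_22 rho(1)] / [1 - phi_21 rho(1) - phi_22 rho(2)]
    numerator   = -0.5621 - (-0.414764)(0.3514) - (0.149203)(-0.4875) = -0.34361572
    denominator = 1 - (-0.414764)(-0.4875) - (0.149203)(0.3514) = 0.74537287
  phi_33 = -0.34361572 / 0.74537287 = -0.461.
Therefore phi_{33} = -0.4610.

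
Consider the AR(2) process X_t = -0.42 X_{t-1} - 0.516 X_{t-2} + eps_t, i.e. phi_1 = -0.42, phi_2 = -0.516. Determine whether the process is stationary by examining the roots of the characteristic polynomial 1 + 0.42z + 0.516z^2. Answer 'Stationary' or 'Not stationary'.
\text{Stationary}

The AR(p) characteristic polynomial is P(z) = 1 + 0.42z + 0.516z^2.
Stationarity requires all roots to lie outside the unit circle, i.e. |z| > 1 for every root.
Set 1 + (0.42) z + (0.516) z^2 = 0, i.e. a z^2 + b z + c = 0 with a = 0.516, b = 0.42, c = 1.
Discriminant D = b^2 - 4ac = (0.42)^2 - 4*(0.516)*1 = 0.1764 - (2.064) = -1.8876.
D < 0, so the roots are the complex-conjugate pair z = (-b +/- i sqrt(-D)) / (2a) = -0.407 +/- 1.3313i.
For a conjugate pair |z|^2 = z * conj(z) = (product of roots) = c/a = 1/(0.516) = 1.937984, so |z| = sqrt(1.937984) = 1.3921 for both roots.
Moduli of all roots: 1.3921, 1.3921.
All moduli strictly greater than 1? Yes.
Verdict: Stationary.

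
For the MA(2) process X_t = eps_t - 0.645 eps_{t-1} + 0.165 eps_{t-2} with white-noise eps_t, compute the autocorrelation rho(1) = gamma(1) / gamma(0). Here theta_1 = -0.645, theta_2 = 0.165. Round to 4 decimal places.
\rho(1) = -0.5206

For an MA(q) process with theta_0 = 1, the autocovariance is
  gamma(k) = sigma^2 * sum_{i=0..q-k} theta_i * theta_{i+k},
and rho(k) = gamma(k) / gamma(0). Sigma^2 cancels.
  numerator   = (1)*(-0.645) + (-0.645)*(0.165) = -0.751425.
  denominator = (1)^2 + (-0.645)^2 + (0.165)^2 = 1.44325.
  rho(1) = -0.751425 / 1.44325 = -0.5206.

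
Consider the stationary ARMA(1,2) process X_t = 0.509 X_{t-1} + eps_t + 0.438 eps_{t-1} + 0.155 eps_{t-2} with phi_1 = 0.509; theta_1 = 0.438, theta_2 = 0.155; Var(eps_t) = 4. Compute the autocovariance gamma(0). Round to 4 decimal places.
\gamma(0) = 9.7780

Multiply the model equation by X_{t-k} and take expectations. With theta_0 = psi_0 = 1 and psi_j the MA(infinity) weights, this gives
  gamma(k) - sum_i phi_i gamma(k-i) = c_k,
  c_k = sigma^2 * sum_{j=k..q} theta_j psi_{j-k}   (c_k = 0 for k > q),
using gamma(-m) = gamma(m).
psi-weights needed (psi_j = theta_j + sum_i phi_i psi_{j-i}):
  psi_1 = theta_1 + phi_1 = 0.438 + (0.509) = 0.947
  psi_2 = theta_2 + phi_1 psi_1 = 0.155 + (0.509)(0.947) = 0.637023
Right-hand sides:
  c_0 = sigma^2 (1 + theta_1 psi_1 + theta_2 psi_2) = 4 * (1 + (0.438)(0.947) + (0.155)(0.637023)) = 4 * 1.513525 = 6.054098
  c_1 = sigma^2 (theta_1 + theta_2 psi_1) = 4 * (0.438 + (0.155)(0.947)) = 2.33914
  c_2 = sigma^2 theta_2 = 4 * (0.155) = 0.62
Equations for k = 0 and k = 1 (AR order 1):
  gamma(0) = phi_1 gamma(1) + c_0
  gamma(1) = phi_1 gamma(0) + c_1
Substituting the second into the first: gamma(0) (1 - phi_1^2) = c_0 + phi_1 c_1, so
  gamma(0) = (c_0 + phi_1 c_1) / (1 - phi_1^2) = (6.054098 + (0.509)(2.33914)) / (1 - (0.509)^2) = 7.244721 / 0.740919 = 9.77802.
Therefore gamma(0) = 9.7780 (to 4 decimal places).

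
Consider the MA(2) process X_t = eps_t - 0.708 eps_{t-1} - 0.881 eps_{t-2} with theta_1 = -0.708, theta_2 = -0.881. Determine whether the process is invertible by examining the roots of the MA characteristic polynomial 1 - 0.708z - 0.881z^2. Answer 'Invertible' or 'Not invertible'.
\text{Not invertible}

The MA(q) characteristic polynomial is P(z) = 1 - 0.708z - 0.881z^2.
Invertibility requires all roots to lie outside the unit circle, i.e. |z| > 1 for every root.
Set 1 + (-0.708) z + (-0.881) z^2 = 0, i.e. a z^2 + b z + c = 0 with a = -0.881, b = -0.708, c = 1.
Discriminant D = b^2 - 4ac = (-0.708)^2 - 4*(-0.881)*1 = 0.501264 - (-3.524) = 4.025264.
D >= 0, so the roots are real: z = (-b +/- sqrt(D)) / (2a) = (0.708 +/- 2.006306) / (-1.762).
  z_1 = (0.708 + 2.006306) / (-1.762) = -1.5405,   |z_1| = 1.5405.
  z_2 = (0.708 - 2.006306) / (-1.762) = 0.7368,   |z_2| = 0.7368.
Moduli of all roots: 1.5405, 0.7368.
All moduli strictly greater than 1? No.
Verdict: Not invertible.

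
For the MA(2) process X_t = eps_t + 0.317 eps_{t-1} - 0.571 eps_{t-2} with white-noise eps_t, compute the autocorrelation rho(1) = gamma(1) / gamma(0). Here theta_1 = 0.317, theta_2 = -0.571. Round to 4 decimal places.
\rho(1) = 0.0953

For an MA(q) process with theta_0 = 1, the autocovariance is
  gamma(k) = sigma^2 * sum_{i=0..q-k} theta_i * theta_{i+k},
and rho(k) = gamma(k) / gamma(0). Sigma^2 cancels.
  numerator   = (1)*(0.317) + (0.317)*(-0.571) = 0.135993.
  denominator = (1)^2 + (0.317)^2 + (-0.571)^2 = 1.42653.
  rho(1) = 0.135993 / 1.42653 = 0.0953.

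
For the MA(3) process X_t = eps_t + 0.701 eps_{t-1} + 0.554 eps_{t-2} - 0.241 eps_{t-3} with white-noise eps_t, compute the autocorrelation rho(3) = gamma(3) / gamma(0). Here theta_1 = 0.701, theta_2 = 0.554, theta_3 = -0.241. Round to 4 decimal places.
\rho(3) = -0.1298

For an MA(q) process with theta_0 = 1, the autocovariance is
  gamma(k) = sigma^2 * sum_{i=0..q-k} theta_i * theta_{i+k},
and rho(k) = gamma(k) / gamma(0). Sigma^2 cancels.
  numerator   = (1)*(-0.241) = -0.241.
  denominator = (1)^2 + (0.701)^2 + (0.554)^2 + (-0.241)^2 = 1.856398.
  rho(3) = -0.241 / 1.856398 = -0.1298.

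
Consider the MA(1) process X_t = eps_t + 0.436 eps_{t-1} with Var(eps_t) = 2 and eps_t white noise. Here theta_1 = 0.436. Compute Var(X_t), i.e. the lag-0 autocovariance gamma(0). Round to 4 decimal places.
\gamma(0) = 2.3802

For an MA(q) process X_t = eps_t + sum_i theta_i eps_{t-i} with
Var(eps_t) = sigma^2, the variance is
  gamma(0) = sigma^2 * (1 + sum_i theta_i^2).
  sum_i theta_i^2 = (0.436)^2 = 0.190096.
  gamma(0) = 2 * (1 + 0.190096) = 2 * 1.190096 = 2.380192, which rounds to 2.3802.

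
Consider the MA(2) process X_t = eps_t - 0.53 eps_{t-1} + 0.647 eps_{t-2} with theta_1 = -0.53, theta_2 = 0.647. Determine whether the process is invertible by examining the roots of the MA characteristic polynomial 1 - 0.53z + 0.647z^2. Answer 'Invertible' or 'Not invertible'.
\text{Invertible}

The MA(q) characteristic polynomial is P(z) = 1 - 0.53z + 0.647z^2.
Invertibility requires all roots to lie outside the unit circle, i.e. |z| > 1 for every root.
Set 1 + (-0.53) z + (0.647) z^2 = 0, i.e. a z^2 + b z + c = 0 with a = 0.647, b = -0.53, c = 1.
Discriminant D = b^2 - 4ac = (-0.53)^2 - 4*(0.647)*1 = 0.2809 - (2.588) = -2.3071.
D < 0, so the roots are the complex-conjugate pair z = (-b +/- i sqrt(-D)) / (2a) = 0.4096 +/- 1.1738i.
For a conjugate pair |z|^2 = z * conj(z) = (product of roots) = c/a = 1/(0.647) = 1.545595, so |z| = sqrt(1.545595) = 1.2432 for both roots.
Moduli of all roots: 1.2432, 1.2432.
All moduli strictly greater than 1? Yes.
Verdict: Invertible.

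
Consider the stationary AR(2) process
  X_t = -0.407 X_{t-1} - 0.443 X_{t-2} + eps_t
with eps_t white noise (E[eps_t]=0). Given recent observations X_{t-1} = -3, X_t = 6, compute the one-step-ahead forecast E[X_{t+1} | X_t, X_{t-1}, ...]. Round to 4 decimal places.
E[X_{t+1} \mid \mathcal F_t] = -1.1130

For an AR(p) model X_t = c + sum_i phi_i X_{t-i} + eps_t, the
one-step-ahead conditional mean is
  E[X_{t+1} | X_t, ...] = c + sum_i phi_i X_{t+1-i}.
Substitute known values:
  E[X_{t+1} | ...] = (-0.407) * (6) + (-0.443) * (-3)
                   = -1.1130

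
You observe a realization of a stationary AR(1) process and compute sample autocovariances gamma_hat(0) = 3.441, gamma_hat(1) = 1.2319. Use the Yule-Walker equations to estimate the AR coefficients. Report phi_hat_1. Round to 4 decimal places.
\hat\phi_{1} = 0.3580

The Yule-Walker equations for an AR(p) process read, in matrix form,
  Gamma_p phi = r_p,   with   (Gamma_p)_{ij} = gamma(|i - j|),
                       (r_p)_i = gamma(i),   i,j = 1..p.
Substitute the sample gammas (Toeplitz matrix and right-hand side of size 1):
  Gamma_p = [[3.441]]
  r_p     = [1.2319]
With p = 1 this is the single equation gamma(0) phi_1 = gamma(1):
  phi_hat_1 = gamma(1) / gamma(0) = 1.2319 / 3.441 = 0.3580.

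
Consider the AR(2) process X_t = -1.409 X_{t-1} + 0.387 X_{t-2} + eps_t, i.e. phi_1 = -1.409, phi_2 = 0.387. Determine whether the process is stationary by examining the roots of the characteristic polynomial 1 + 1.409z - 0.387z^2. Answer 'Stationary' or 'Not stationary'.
\text{Not stationary}

The AR(p) characteristic polynomial is P(z) = 1 + 1.409z - 0.387z^2.
Stationarity requires all roots to lie outside the unit circle, i.e. |z| > 1 for every root.
Set 1 + (1.409) z + (-0.387) z^2 = 0, i.e. a z^2 + b z + c = 0 with a = -0.387, b = 1.409, c = 1.
Discriminant D = b^2 - 4ac = (1.409)^2 - 4*(-0.387)*1 = 1.985281 - (-1.548) = 3.533281.
D >= 0, so the roots are real: z = (-b +/- sqrt(D)) / (2a) = (-1.409 +/- 1.879702) / (-0.774).
  z_1 = (-1.409 + 1.879702) / (-0.774) = -0.6081,   |z_1| = 0.6081.
  z_2 = (-1.409 - 1.879702) / (-0.774) = 4.249,   |z_2| = 4.249.
Moduli of all roots: 0.6081, 4.2490.
All moduli strictly greater than 1? No.
Verdict: Not stationary.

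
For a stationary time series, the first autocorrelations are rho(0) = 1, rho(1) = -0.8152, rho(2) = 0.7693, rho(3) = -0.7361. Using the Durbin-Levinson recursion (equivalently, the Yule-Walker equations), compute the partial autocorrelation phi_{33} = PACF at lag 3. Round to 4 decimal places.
\phi_{33} = -0.1660

The PACF at lag k is phi_{kk}, the last component of the solution
to the Yule-Walker system G_k phi = r_k where
  (G_k)_{ij} = rho(|i - j|), (r_k)_i = rho(i), i,j = 1..k.
Equivalently, Durbin-Levinson gives phi_{kk} iteratively:
  phi_{11} = rho(1)
  phi_{kk} = [rho(k) - sum_{j=1..k-1} phi_{k-1,j} rho(k-j)]
            / [1 - sum_{j=1..k-1} phi_{k-1,j} rho(j)],
  phi_{k,j} = phi_{k-1,j} - phi_{kk} phi_{k-1,k-j},  j = 1..k-1.
Step k = 1:
  phi_11 = rho(1) = -0.8152.
Step k = 2:
  phi_22 = [rho(2) - phi_11 rho(1)] / [1 - phi_11 rho(1)] = [0.7693 - (-0.8152)(-0.8152)] / [1 - (-0.8152)(-0.8152)]
         = 0.10474896 / 0.33544896 = 0.312265.
  Update: phi_21 = phi_11 - phi_22 phi_11 = -0.8152 - (0.312265)(-0.8152) = -0.560642.
Step k = 3:
  phi_33 = [rho(3) - phi_21 rho(2) - phi_22 rho(1)] / [1 - phi_21 rho(1) - phi_22 rho(2)]
    numerator   = -0.7361 - (-0.560642)(0.7693) - (0.312265)(-0.8152) = -0.05024002
    denominator = 1 - (-0.560642)(-0.8152) - (0.312265)(0.7693) = 0.30273953
  phi_33 = -0.05024002 / 0.30273953 = -0.166.
Therefore phi_{33} = -0.1660.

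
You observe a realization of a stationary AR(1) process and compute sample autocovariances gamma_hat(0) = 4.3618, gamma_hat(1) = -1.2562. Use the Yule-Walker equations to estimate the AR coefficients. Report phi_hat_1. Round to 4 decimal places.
\hat\phi_{1} = -0.2880

The Yule-Walker equations for an AR(p) process read, in matrix form,
  Gamma_p phi = r_p,   with   (Gamma_p)_{ij} = gamma(|i - j|),
                       (r_p)_i = gamma(i),   i,j = 1..p.
Substitute the sample gammas (Toeplitz matrix and right-hand side of size 1):
  Gamma_p = [[4.3618]]
  r_p     = [-1.2562]
With p = 1 this is the single equation gamma(0) phi_1 = gamma(1):
  phi_hat_1 = gamma(1) / gamma(0) = -1.2562 / 4.3618 = -0.2880.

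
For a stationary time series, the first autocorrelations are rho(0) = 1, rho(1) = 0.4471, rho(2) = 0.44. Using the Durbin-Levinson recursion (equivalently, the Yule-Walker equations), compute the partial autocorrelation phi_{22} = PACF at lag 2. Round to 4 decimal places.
\phi_{22} = 0.3001

The PACF at lag k is phi_{kk}, the last component of the solution
to the Yule-Walker system G_k phi = r_k where
  (G_k)_{ij} = rho(|i - j|), (r_k)_i = rho(i), i,j = 1..k.
Equivalently, Durbin-Levinson gives phi_{kk} iteratively:
  phi_{11} = rho(1)
  phi_{kk} = [rho(k) - sum_{j=1..k-1} phi_{k-1,j} rho(k-j)]
            / [1 - sum_{j=1..k-1} phi_{k-1,j} rho(j)],
  phi_{k,j} = phi_{k-1,j} - phi_{kk} phi_{k-1,k-j},  j = 1..k-1.
Step k = 1:
  phi_11 = rho(1) = 0.4471.
Step k = 2:
  phi_22 = [rho(2) - phi_11 rho(1)] / [1 - phi_11 rho(1)] = [0.44 - (0.4471)(0.4471)] / [1 - (0.4471)(0.4471)]
         = 0.24010159 / 0.80010159 = 0.3001.
Therefore phi_{22} = 0.3001.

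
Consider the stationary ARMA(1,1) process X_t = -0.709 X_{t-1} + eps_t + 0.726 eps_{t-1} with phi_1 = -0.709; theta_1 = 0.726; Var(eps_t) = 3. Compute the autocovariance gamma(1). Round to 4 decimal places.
\gamma(1) = 0.0498

Multiply the model equation by X_{t-k} and take expectations. With theta_0 = psi_0 = 1 and psi_j the MA(infinity) weights, this gives
  gamma(k) - sum_i phi_i gamma(k-i) = c_k,
  c_k = sigma^2 * sum_{j=k..q} theta_j psi_{j-k}   (c_k = 0 for k > q),
using gamma(-m) = gamma(m).
psi-weights needed (psi_j = theta_j + sum_i phi_i psi_{j-i}):
  psi_1 = theta_1 + phi_1 = 0.726 + (-0.709) = 0.017
Right-hand sides:
  c_0 = sigma^2 (1 + theta_1 psi_1) = 3 * (1 + (0.726)(0.017)) = 3 * 1.012342 = 3.037026
  c_1 = sigma^2 theta_1 = 3 * (0.726) = 2.178
  c_2 = 0
Equations for k = 0 and k = 1 (AR order 1):
  gamma(0) = phi_1 gamma(1) + c_0
  gamma(1) = phi_1 gamma(0) + c_1
Substituting the second into the first: gamma(0) (1 - phi_1^2) = c_0 + phi_1 c_1, so
  gamma(0) = (c_0 + phi_1 c_1) / (1 - phi_1^2) = (3.037026 + (-0.709)(2.178)) / (1 - (-0.709)^2) = 1.492824 / 0.497319 = 3.001743.
  gamma(1) = phi_1 gamma(0) + c_1 = (-0.709)(3.001743) + (2.178) = 0.049764.
Therefore gamma(1) = 0.0498 (to 4 decimal places).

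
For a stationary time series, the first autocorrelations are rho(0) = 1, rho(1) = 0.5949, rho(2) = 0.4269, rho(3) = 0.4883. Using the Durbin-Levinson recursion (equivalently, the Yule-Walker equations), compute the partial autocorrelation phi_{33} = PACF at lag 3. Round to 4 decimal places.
\phi_{33} = 0.3070

The PACF at lag k is phi_{kk}, the last component of the solution
to the Yule-Walker system G_k phi = r_k where
  (G_k)_{ij} = rho(|i - j|), (r_k)_i = rho(i), i,j = 1..k.
Equivalently, Durbin-Levinson gives phi_{kk} iteratively:
  phi_{11} = rho(1)
  phi_{kk} = [rho(k) - sum_{j=1..k-1} phi_{k-1,j} rho(k-j)]
            / [1 - sum_{j=1..k-1} phi_{k-1,j} rho(j)],
  phi_{k,j} = phi_{k-1,j} - phi_{kk} phi_{k-1,k-j},  j = 1..k-1.
Step k = 1:
  phi_11 = rho(1) = 0.5949.
Step k = 2:
  phi_22 = [rho(2) - phi_11 rho(1)] / [1 - phi_11 rho(1)] = [0.4269 - (0.5949)(0.5949)] / [1 - (0.5949)(0.5949)]
         = 0.07299399 / 0.64609399 = 0.112977.
  Update: phi_21 = phi_11 - phi_22 phi_11 = 0.5949 - (0.112977)(0.5949) = 0.52769.
Step k = 3:
  phi_33 = [rho(3) - phi_21 rho(2) - phi_22 rho(1)] / [1 - phi_21 rho(1) - phi_22 rho(2)]
    numerator   = 0.4883 - (0.52769)(0.4269) - (0.112977)(0.5949) = 0.19581901
    denominator = 1 - (0.52769)(0.5949) - (0.112977)(0.4269) = 0.63784732
  phi_33 = 0.19581901 / 0.63784732 = 0.307.
Therefore phi_{33} = 0.3070.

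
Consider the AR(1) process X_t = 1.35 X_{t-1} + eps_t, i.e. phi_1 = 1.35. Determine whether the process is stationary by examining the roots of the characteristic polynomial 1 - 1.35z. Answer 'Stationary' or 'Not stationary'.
\text{Not stationary}

The AR(p) characteristic polynomial is P(z) = 1 - 1.35z.
Stationarity requires all roots to lie outside the unit circle, i.e. |z| > 1 for every root.
This is linear in z: 1 + (-1.35) z = 0  =>  z = -1/(-1.35) = 0.740741,  |z| = 0.740741.
Moduli of all roots: 0.7407.
All moduli strictly greater than 1? No.
Verdict: Not stationary.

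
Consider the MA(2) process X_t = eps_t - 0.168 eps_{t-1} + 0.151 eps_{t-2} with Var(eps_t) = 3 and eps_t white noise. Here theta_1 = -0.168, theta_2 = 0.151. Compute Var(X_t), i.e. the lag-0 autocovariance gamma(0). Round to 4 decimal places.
\gamma(0) = 3.1531

For an MA(q) process X_t = eps_t + sum_i theta_i eps_{t-i} with
Var(eps_t) = sigma^2, the variance is
  gamma(0) = sigma^2 * (1 + sum_i theta_i^2).
  sum_i theta_i^2 = (-0.168)^2 + (0.151)^2 = 0.028224 + 0.022801 = 0.051025.
  gamma(0) = 3 * (1 + 0.051025) = 3 * 1.051025 = 3.153075, which rounds to 3.1531.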